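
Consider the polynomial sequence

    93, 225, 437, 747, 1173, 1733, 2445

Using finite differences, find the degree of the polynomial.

3

132, 212, 310, 426, 560, 712
80, 98, 116, 134, 152
18, 18, 18, 18
The third differences are constant, so the polynomial has degree 3.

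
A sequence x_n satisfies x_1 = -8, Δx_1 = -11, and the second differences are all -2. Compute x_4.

-47

Build the table forward from the leading diagonal:
D2: -2  -2  -2  -2
D1: -11  -13  -15  -17
x: -8  -19  -32  -47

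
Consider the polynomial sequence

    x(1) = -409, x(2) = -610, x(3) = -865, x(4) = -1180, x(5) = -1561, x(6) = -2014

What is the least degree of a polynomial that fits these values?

3

First differences: -201, -255, -315, -381, -453
Second differences: -54, -60, -66, -72
Third differences: -6, -6, -6
The third differences are constant, so the polynomial has degree 3.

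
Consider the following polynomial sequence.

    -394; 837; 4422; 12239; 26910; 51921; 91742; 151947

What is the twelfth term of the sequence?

753447

1231, 3585, 7817, 14671, 25011, 39821, 60205
2354, 4232, 6854, 10340, 14810, 20384
1878, 2622, 3486, 4470, 5574
744, 864, 984, 1104
120, 120, 120
The fifth differences are constant (120).
1104 + 120 = 1224;  5574 + 1224 = 6798;  20384 + 6798 = 27182;  60205 + 27182 = 87387;  151947 + 87387 = 239334
1224 + 120 = 1344;  6798 + 1344 = 8142;  27182 + 8142 = 35324;  87387 + 35324 = 122711;  239334 + 122711 = 362045
1344 + 120 = 1464;  8142 + 1464 = 9606;  35324 + 9606 = 44930;  122711 + 44930 = 167641;  362045 + 167641 = 529686
1464 + 120 = 1584;  9606 + 1584 = 11190;  44930 + 11190 = 56120;  167641 + 56120 = 223761;  529686 + 223761 = 753447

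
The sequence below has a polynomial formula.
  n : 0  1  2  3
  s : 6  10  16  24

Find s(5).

46

D1: 4, 6, 8
D2: 2, 2
Second differences constant at 2.
8 + 2 = 10;  24 + 10 = 34
10 + 2 = 12;  34 + 12 = 46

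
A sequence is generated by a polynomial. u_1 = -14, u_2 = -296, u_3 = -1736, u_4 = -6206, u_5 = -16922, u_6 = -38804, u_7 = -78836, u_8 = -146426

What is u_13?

-1442066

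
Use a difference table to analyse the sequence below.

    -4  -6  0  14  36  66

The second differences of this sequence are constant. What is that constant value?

Δ: -2, 6, 14, 22, 30
Δ²: 8, 8, 8, 8

8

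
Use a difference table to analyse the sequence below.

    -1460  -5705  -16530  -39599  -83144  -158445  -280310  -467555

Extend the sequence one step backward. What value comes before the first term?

First differences: -4245  -10825  -23069  -43545  -75301  -121865  -187245
Second differences: -6580  -12244  -20476  -31756  -46564  -65380
Third differences: -5664  -8232  -11280  -14808  -18816
Fourth differences: -2568  -3048  -3528  -4008
Fifth differences: -480  -480  -480
The fifth differences are constant at -480.
Work back: -2568 + 480 = -2088;  -5664 + 2088 = -3576;  -6580 + 3576 = -3004;  -4245 + 3004 = -1241;  -1460 + 1241 = -219

-219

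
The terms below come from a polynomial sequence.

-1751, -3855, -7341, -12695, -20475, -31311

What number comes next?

D1: -2104  -3486  -5354  -7780  -10836
D2: -1382  -1868  -2426  -3056
D3: -486  -558  -630
D4: -72  -72
Constant fourth difference = -72, so extend:
-630 − 72 = -702;  -3056 − 702 = -3758;  -10836 − 3758 = -14594;  -31311 − 14594 = -45905

-45905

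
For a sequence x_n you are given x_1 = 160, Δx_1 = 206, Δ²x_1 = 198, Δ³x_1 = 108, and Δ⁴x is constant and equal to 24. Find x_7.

6886

Build the table forward from the leading diagonal:
Δ⁴: 24, 24, 24, 24, 24, 24, 24
Δ³: 108, 132, 156, 180, 204, 228, 252
Δ²: 198, 306, 438, 594, 774, 978, 1206
Δ: 206, 404, 710, 1148, 1742, 2516, 3494
x: 160, 366, 770, 1480, 2628, 4370, 6886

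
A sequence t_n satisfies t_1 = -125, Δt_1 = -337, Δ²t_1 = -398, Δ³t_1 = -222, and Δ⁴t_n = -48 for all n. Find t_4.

-2552

Build the table forward from the leading diagonal:
Fourth differences: -48, -48, -48, -48
Third differences: -222, -270, -318, -366
Second differences: -398, -620, -890, -1208
First differences: -337, -735, -1355, -2245
t: -125, -462, -1197, -2552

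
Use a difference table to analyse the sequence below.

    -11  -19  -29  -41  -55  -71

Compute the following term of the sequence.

-89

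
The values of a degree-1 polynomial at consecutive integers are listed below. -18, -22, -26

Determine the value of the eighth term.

-46

-4, -4
The first differences are constant (-4).
-26 − 4 = -30
-30 − 4 = -34
-34 − 4 = -38
-38 − 4 = -42
-42 − 4 = -46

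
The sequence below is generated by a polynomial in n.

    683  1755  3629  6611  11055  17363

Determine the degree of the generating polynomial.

4

1072, 1874, 2982, 4444, 6308
802, 1108, 1462, 1864
306, 354, 402
48, 48
The fourth differences are constant, so the polynomial has degree 4.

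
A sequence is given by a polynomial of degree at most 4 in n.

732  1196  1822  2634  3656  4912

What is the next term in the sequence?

6426

Δ: 464, 626, 812, 1022, 1256
Δ²: 162, 186, 210, 234
Δ³: 24, 24, 24
Constant third difference = 24, so extend:
234 + 24 = 258;  1256 + 258 = 1514;  4912 + 1514 = 6426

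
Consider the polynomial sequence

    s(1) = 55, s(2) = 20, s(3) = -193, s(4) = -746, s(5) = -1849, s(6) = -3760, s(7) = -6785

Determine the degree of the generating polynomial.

Δ: -35, -213, -553, -1103, -1911, -3025
Δ²: -178, -340, -550, -808, -1114
Δ³: -162, -210, -258, -306
Δ⁴: -48, -48, -48
The fourth differences are constant, so the polynomial has degree 4.

4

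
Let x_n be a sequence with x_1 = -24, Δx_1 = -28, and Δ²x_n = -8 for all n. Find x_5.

Build the table forward from the leading diagonal:
Second differences: -8, -8, -8, -8, -8
First differences: -28, -36, -44, -52, -60
x: -24, -52, -88, -132, -184

-184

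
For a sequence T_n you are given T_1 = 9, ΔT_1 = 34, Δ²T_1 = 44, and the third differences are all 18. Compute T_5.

481

Build the table forward from the leading diagonal:
Δ³: 18, 18, 18, 18, 18
Δ²: 44, 62, 80, 98, 116
Δ: 34, 78, 140, 220, 318
T: 9, 43, 121, 261, 481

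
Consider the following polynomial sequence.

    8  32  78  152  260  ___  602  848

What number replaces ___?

408

Using the first 5 terms:
24  46  74  108
22  28  34
6  6
Constant third difference = 6.
Extend forward: 34 + 6 = 40;  108 + 40 = 148;  260 + 148 = 408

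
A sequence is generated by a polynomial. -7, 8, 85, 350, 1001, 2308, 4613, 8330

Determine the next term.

Δ: 15  77  265  651  1307  2305  3717
Δ²: 62  188  386  656  998  1412
Δ³: 126  198  270  342  414
Δ⁴: 72  72  72  72
The fourth differences are constant (72).
414 + 72 = 486;  1412 + 486 = 1898;  3717 + 1898 = 5615;  8330 + 5615 = 13945

13945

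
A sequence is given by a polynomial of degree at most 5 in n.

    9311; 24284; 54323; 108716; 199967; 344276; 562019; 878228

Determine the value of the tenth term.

1932332

14973, 30039, 54393, 91251, 144309, 217743, 316209
15066, 24354, 36858, 53058, 73434, 98466
9288, 12504, 16200, 20376, 25032
3216, 3696, 4176, 4656
480, 480, 480
Fifth differences constant at 480.
4656 + 480 = 5136;  25032 + 5136 = 30168;  98466 + 30168 = 128634;  316209 + 128634 = 444843;  878228 + 444843 = 1323071
5136 + 480 = 5616;  30168 + 5616 = 35784;  128634 + 35784 = 164418;  444843 + 164418 = 609261;  1323071 + 609261 = 1932332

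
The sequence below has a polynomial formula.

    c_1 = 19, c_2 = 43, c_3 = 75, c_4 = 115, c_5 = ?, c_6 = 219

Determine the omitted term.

Using the first 4 terms:
24, 32, 40
8, 8
Constant second difference = 8.
Extend forward: 40 + 8 = 48;  115 + 48 = 163

163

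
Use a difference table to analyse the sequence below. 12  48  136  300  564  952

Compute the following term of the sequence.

Δ: 36 , 88 , 164 , 264 , 388
Δ²: 52 , 76 , 100 , 124
Δ³: 24 , 24 , 24
The third differences are constant (24).
124 + 24 = 148;  388 + 148 = 536;  952 + 536 = 1488

1488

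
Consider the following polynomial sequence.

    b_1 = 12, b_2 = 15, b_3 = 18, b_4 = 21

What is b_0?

9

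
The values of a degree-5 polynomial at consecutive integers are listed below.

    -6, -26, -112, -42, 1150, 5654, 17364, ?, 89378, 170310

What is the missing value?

Using the first 7 terms:
Δ: -20  -86  70  1192  4504  11710
Δ²: -66  156  1122  3312  7206
Δ³: 222  966  2190  3894
Δ⁴: 744  1224  1704
Δ⁵: 480  480
Constant fifth difference = 480.
Extend forward: 1704 + 480 = 2184;  3894 + 2184 = 6078;  7206 + 6078 = 13284;  11710 + 13284 = 24994;  17364 + 24994 = 42358

42358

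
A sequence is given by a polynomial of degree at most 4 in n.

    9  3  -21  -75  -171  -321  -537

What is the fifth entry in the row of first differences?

Δ: -6, -24, -54, -96, -150, -216
Δ²: -18, -30, -42, -54, -66
Δ³: -12, -12, -12, -12

-150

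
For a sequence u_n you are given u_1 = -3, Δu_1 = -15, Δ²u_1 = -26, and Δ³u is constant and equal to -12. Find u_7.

-723

Build the table forward from the leading diagonal:
Third differences: -12  -12  -12  -12  -12  -12  -12
Second differences: -26  -38  -50  -62  -74  -86  -98
First differences: -15  -41  -79  -129  -191  -265  -351
u: -3  -18  -59  -138  -267  -458  -723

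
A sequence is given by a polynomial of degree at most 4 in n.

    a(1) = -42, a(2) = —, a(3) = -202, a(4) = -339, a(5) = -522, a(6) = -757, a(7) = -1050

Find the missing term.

-105

Using the last 5 terms:
First differences: -137  -183  -235  -293
Second differences: -46  -52  -58
Third differences: -6  -6
Constant third difference = -6.
Extend backward: -46 + 6 = -40;  -137 + 40 = -97;  -202 + 97 = -105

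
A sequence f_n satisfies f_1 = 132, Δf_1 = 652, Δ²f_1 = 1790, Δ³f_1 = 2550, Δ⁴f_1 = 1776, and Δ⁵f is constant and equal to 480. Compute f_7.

Build the table forward from the leading diagonal:
Fifth differences: 480  480  480  480  480  480  480
Fourth differences: 1776  2256  2736  3216  3696  4176  4656
Third differences: 2550  4326  6582  9318  12534  16230  20406
Second differences: 1790  4340  8666  15248  24566  37100  53330
First differences: 652  2442  6782  15448  30696  55262  92362
f: 132  784  3226  10008  25456  56152  111414

111414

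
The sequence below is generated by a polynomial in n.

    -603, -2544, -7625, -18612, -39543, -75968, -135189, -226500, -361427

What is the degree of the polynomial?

D1: -1941, -5081, -10987, -20931, -36425, -59221, -91311, -134927
D2: -3140, -5906, -9944, -15494, -22796, -32090, -43616
D3: -2766, -4038, -5550, -7302, -9294, -11526
D4: -1272, -1512, -1752, -1992, -2232
D5: -240, -240, -240, -240
The fifth differences are constant, so the polynomial has degree 5.

5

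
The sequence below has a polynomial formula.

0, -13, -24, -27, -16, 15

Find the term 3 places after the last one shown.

288

First differences: -13, -11, -3, 11, 31
Second differences: 2, 8, 14, 20
Third differences: 6, 6, 6
Third differences constant at 6.
20 + 6 = 26;  31 + 26 = 57;  15 + 57 = 72
26 + 6 = 32;  57 + 32 = 89;  72 + 89 = 161
32 + 6 = 38;  89 + 38 = 127;  161 + 127 = 288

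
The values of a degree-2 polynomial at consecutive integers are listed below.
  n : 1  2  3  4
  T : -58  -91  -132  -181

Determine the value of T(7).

-376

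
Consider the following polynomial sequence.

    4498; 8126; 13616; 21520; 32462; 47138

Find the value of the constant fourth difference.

72

Δ: 3628, 5490, 7904, 10942, 14676
Δ²: 1862, 2414, 3038, 3734
Δ³: 552, 624, 696
Δ⁴: 72, 72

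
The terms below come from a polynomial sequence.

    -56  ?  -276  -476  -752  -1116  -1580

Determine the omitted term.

-140

Using the last 5 terms:
D1: -200  -276  -364  -464
D2: -76  -88  -100
D3: -12  -12
Constant third difference = -12.
Extend backward: -76 + 12 = -64;  -200 + 64 = -136;  -276 + 136 = -140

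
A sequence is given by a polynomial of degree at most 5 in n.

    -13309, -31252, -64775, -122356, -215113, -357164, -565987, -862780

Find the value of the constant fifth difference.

D1: -17943, -33523, -57581, -92757, -142051, -208823, -296793
D2: -15580, -24058, -35176, -49294, -66772, -87970
D3: -8478, -11118, -14118, -17478, -21198
D4: -2640, -3000, -3360, -3720
D5: -360, -360, -360

-360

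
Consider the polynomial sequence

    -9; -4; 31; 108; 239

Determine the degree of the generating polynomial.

3

First differences: 5, 35, 77, 131
Second differences: 30, 42, 54
Third differences: 12, 12
The third differences are constant, so the polynomial has degree 3.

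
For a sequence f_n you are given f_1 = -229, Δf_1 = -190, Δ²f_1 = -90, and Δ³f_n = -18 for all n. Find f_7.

-3079

Build the table forward from the leading diagonal:
Δ³: -18  -18  -18  -18  -18  -18  -18
Δ²: -90  -108  -126  -144  -162  -180  -198
Δ: -190  -280  -388  -514  -658  -820  -1000
f: -229  -419  -699  -1087  -1601  -2259  -3079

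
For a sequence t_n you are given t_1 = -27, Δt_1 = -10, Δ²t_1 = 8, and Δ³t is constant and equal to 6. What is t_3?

-39

Build the table forward from the leading diagonal:
Δ³: 6  6  6
Δ²: 8  14  20
Δ: -10  -2  12
t: -27  -37  -39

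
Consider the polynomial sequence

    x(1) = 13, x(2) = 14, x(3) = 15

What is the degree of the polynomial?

1

First differences: 1, 1
The first differences are constant, so the polynomial has degree 1.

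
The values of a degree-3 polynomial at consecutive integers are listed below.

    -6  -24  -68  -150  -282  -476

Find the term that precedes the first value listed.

D1: -18  -44  -82  -132  -194
D2: -26  -38  -50  -62
D3: -12  -12  -12
The third differences are constant at -12.
Work back: -26 + 12 = -14;  -18 + 14 = -4;  -6 + 4 = -2

-2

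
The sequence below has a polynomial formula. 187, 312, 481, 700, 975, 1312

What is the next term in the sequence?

1717

125  169  219  275  337
44  50  56  62
6  6  6
Constant third difference = 6, so extend:
62 + 6 = 68;  337 + 68 = 405;  1312 + 405 = 1717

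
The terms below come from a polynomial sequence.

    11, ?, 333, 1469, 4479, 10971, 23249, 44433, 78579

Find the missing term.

39

Using the last 7 terms:
D1: 1136, 3010, 6492, 12278, 21184, 34146
D2: 1874, 3482, 5786, 8906, 12962
D3: 1608, 2304, 3120, 4056
D4: 696, 816, 936
D5: 120, 120
Constant fifth difference = 120.
Extend backward: 696 − 120 = 576;  1608 − 576 = 1032;  1874 − 1032 = 842;  1136 − 842 = 294;  333 − 294 = 39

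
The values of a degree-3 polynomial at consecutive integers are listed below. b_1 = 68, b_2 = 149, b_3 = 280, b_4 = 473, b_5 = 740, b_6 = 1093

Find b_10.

81  131  193  267  353
50  62  74  86
12  12  12
Constant third difference = 12, so extend:
86 + 12 = 98;  353 + 98 = 451;  1093 + 451 = 1544
98 + 12 = 110;  451 + 110 = 561;  1544 + 561 = 2105
110 + 12 = 122;  561 + 122 = 683;  2105 + 683 = 2788
122 + 12 = 134;  683 + 134 = 817;  2788 + 817 = 3605

3605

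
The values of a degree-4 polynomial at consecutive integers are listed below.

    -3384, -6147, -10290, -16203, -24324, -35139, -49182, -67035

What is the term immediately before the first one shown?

D1: -2763  -4143  -5913  -8121  -10815  -14043  -17853
D2: -1380  -1770  -2208  -2694  -3228  -3810
D3: -390  -438  -486  -534  -582
D4: -48  -48  -48  -48
The fourth differences are constant at -48.
Work back: -390 + 48 = -342;  -1380 + 342 = -1038;  -2763 + 1038 = -1725;  -3384 + 1725 = -1659

-1659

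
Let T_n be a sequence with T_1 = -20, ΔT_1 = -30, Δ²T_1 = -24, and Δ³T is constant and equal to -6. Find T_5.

-308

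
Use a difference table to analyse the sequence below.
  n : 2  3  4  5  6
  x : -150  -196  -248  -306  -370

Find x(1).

-110

D1: -46  -52  -58  -64
D2: -6  -6  -6
The second differences are constant at -6.
Work back: -46 + 6 = -40;  -150 + 40 = -110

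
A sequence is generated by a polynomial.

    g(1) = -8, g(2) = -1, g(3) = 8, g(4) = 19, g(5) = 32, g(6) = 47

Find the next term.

64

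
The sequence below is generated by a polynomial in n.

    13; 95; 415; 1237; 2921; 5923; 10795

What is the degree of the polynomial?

82, 320, 822, 1684, 3002, 4872
238, 502, 862, 1318, 1870
264, 360, 456, 552
96, 96, 96
The fourth differences are constant, so the polynomial has degree 4.

4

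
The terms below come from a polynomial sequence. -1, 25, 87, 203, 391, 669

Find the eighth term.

D1: 26, 62, 116, 188, 278
D2: 36, 54, 72, 90
D3: 18, 18, 18
The third differences are constant (18).
90 + 18 = 108;  278 + 108 = 386;  669 + 386 = 1055
108 + 18 = 126;  386 + 126 = 512;  1055 + 512 = 1567

1567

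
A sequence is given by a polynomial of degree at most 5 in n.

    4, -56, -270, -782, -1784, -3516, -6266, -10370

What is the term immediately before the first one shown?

6

-60, -214, -512, -1002, -1732, -2750, -4104
-154, -298, -490, -730, -1018, -1354
-144, -192, -240, -288, -336
-48, -48, -48, -48
The fourth differences are constant at -48.
Work back: -144 + 48 = -96;  -154 + 96 = -58;  -60 + 58 = -2;  4 + 2 = 6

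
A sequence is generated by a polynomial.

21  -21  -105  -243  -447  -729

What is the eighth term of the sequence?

-1575

-42  -84  -138  -204  -282
-42  -54  -66  -78
-12  -12  -12
Third differences constant at -12.
-78 − 12 = -90;  -282 − 90 = -372;  -729 − 372 = -1101
-90 − 12 = -102;  -372 − 102 = -474;  -1101 − 474 = -1575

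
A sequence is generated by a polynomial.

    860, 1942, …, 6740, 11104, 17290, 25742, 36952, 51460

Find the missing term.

3802

Using the last 6 terms:
First differences: 4364, 6186, 8452, 11210, 14508
Second differences: 1822, 2266, 2758, 3298
Third differences: 444, 492, 540
Fourth differences: 48, 48
Constant fourth difference = 48.
Extend backward: 444 − 48 = 396;  1822 − 396 = 1426;  4364 − 1426 = 2938;  6740 − 2938 = 3802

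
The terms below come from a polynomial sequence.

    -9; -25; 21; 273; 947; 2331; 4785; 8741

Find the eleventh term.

-16, 46, 252, 674, 1384, 2454, 3956
62, 206, 422, 710, 1070, 1502
144, 216, 288, 360, 432
72, 72, 72, 72
The fourth differences are constant (72).
432 + 72 = 504;  1502 + 504 = 2006;  3956 + 2006 = 5962;  8741 + 5962 = 14703
504 + 72 = 576;  2006 + 576 = 2582;  5962 + 2582 = 8544;  14703 + 8544 = 23247
576 + 72 = 648;  2582 + 648 = 3230;  8544 + 3230 = 11774;  23247 + 11774 = 35021

35021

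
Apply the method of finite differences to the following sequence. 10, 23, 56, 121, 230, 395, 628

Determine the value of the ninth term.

1346

D1: 13, 33, 65, 109, 165, 233
D2: 20, 32, 44, 56, 68
D3: 12, 12, 12, 12
The third differences are constant (12).
68 + 12 = 80;  233 + 80 = 313;  628 + 313 = 941
80 + 12 = 92;  313 + 92 = 405;  941 + 405 = 1346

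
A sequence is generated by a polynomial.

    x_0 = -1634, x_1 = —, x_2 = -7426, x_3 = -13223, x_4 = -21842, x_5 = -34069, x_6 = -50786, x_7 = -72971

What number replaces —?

Using the last 6 terms:
-5797  -8619  -12227  -16717  -22185
-2822  -3608  -4490  -5468
-786  -882  -978
-96  -96
Constant fourth difference = -96.
Extend backward: -786 + 96 = -690;  -2822 + 690 = -2132;  -5797 + 2132 = -3665;  -7426 + 3665 = -3761

-3761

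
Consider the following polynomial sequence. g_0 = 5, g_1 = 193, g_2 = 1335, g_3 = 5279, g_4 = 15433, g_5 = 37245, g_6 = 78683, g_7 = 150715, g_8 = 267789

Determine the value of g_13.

2338549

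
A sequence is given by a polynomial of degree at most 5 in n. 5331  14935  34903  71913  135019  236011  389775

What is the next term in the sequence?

614653

9604  19968  37010  63106  100992  153764
10364  17042  26096  37886  52772
6678  9054  11790  14886
2376  2736  3096
360  360
The fifth differences are constant (360).
3096 + 360 = 3456;  14886 + 3456 = 18342;  52772 + 18342 = 71114;  153764 + 71114 = 224878;  389775 + 224878 = 614653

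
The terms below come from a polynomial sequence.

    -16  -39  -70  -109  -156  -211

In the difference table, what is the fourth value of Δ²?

D1: -23, -31, -39, -47, -55
D2: -8, -8, -8, -8

-8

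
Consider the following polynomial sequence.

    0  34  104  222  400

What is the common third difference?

First differences: 34, 70, 118, 178
Second differences: 36, 48, 60
Third differences: 12, 12

12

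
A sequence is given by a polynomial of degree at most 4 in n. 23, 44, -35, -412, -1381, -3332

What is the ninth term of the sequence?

-20417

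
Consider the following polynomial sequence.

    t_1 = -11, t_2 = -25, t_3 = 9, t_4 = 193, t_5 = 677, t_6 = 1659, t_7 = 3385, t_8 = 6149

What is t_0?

-3

D1: -14, 34, 184, 484, 982, 1726, 2764
D2: 48, 150, 300, 498, 744, 1038
D3: 102, 150, 198, 246, 294
D4: 48, 48, 48, 48
The fourth differences are constant at 48.
Work back: 102 − 48 = 54;  48 − 54 = -6;  -14 + 6 = -8;  -11 + 8 = -3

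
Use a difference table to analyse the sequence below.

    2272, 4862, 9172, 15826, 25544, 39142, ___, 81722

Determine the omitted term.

57532

Using the first 6 terms:
Δ: 2590  4310  6654  9718  13598
Δ²: 1720  2344  3064  3880
Δ³: 624  720  816
Δ⁴: 96  96
Constant fourth difference = 96.
Extend forward: 816 + 96 = 912;  3880 + 912 = 4792;  13598 + 4792 = 18390;  39142 + 18390 = 57532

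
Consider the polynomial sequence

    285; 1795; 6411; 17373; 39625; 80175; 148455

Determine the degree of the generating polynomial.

1510, 4616, 10962, 22252, 40550, 68280
3106, 6346, 11290, 18298, 27730
3240, 4944, 7008, 9432
1704, 2064, 2424
360, 360
The fifth differences are constant, so the polynomial has degree 5.

5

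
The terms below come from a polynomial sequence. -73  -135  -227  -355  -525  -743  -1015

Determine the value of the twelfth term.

First differences: -62, -92, -128, -170, -218, -272
Second differences: -30, -36, -42, -48, -54
Third differences: -6, -6, -6, -6
Constant third difference = -6, so extend:
-54 − 6 = -60;  -272 − 60 = -332;  -1015 − 332 = -1347
-60 − 6 = -66;  -332 − 66 = -398;  -1347 − 398 = -1745
-66 − 6 = -72;  -398 − 72 = -470;  -1745 − 470 = -2215
-72 − 6 = -78;  -470 − 78 = -548;  -2215 − 548 = -2763
-78 − 6 = -84;  -548 − 84 = -632;  -2763 − 632 = -3395

-3395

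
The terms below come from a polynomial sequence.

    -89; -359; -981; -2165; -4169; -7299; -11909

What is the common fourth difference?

D1: -270, -622, -1184, -2004, -3130, -4610
D2: -352, -562, -820, -1126, -1480
D3: -210, -258, -306, -354
D4: -48, -48, -48

-48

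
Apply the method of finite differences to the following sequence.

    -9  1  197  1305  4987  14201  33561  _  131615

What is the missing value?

69697

Using the first 7 terms:
D1: 10, 196, 1108, 3682, 9214, 19360
D2: 186, 912, 2574, 5532, 10146
D3: 726, 1662, 2958, 4614
D4: 936, 1296, 1656
D5: 360, 360
Constant fifth difference = 360.
Extend forward: 1656 + 360 = 2016;  4614 + 2016 = 6630;  10146 + 6630 = 16776;  19360 + 16776 = 36136;  33561 + 36136 = 69697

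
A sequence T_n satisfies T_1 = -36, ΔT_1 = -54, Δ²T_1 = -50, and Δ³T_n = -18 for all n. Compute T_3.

-194

Build the table forward from the leading diagonal:
Third differences: -18, -18, -18
Second differences: -50, -68, -86
First differences: -54, -104, -172
T: -36, -90, -194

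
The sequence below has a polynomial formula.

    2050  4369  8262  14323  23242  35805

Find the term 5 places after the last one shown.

D1: 2319, 3893, 6061, 8919, 12563
D2: 1574, 2168, 2858, 3644
D3: 594, 690, 786
D4: 96, 96
The fourth differences are constant (96).
786 + 96 = 882;  3644 + 882 = 4526;  12563 + 4526 = 17089;  35805 + 17089 = 52894
882 + 96 = 978;  4526 + 978 = 5504;  17089 + 5504 = 22593;  52894 + 22593 = 75487
978 + 96 = 1074;  5504 + 1074 = 6578;  22593 + 6578 = 29171;  75487 + 29171 = 104658
1074 + 96 = 1170;  6578 + 1170 = 7748;  29171 + 7748 = 36919;  104658 + 36919 = 141577
1170 + 96 = 1266;  7748 + 1266 = 9014;  36919 + 9014 = 45933;  141577 + 45933 = 187510

187510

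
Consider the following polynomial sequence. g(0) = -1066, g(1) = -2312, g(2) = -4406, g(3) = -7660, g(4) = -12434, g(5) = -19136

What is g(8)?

First differences: -1246, -2094, -3254, -4774, -6702
Second differences: -848, -1160, -1520, -1928
Third differences: -312, -360, -408
Fourth differences: -48, -48
Constant fourth difference = -48, so extend:
-408 − 48 = -456;  -1928 − 456 = -2384;  -6702 − 2384 = -9086;  -19136 − 9086 = -28222
-456 − 48 = -504;  -2384 − 504 = -2888;  -9086 − 2888 = -11974;  -28222 − 11974 = -40196
-504 − 48 = -552;  -2888 − 552 = -3440;  -11974 − 3440 = -15414;  -40196 − 15414 = -55610

-55610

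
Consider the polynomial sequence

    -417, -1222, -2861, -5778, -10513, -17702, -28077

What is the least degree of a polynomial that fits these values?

D1: -805, -1639, -2917, -4735, -7189, -10375
D2: -834, -1278, -1818, -2454, -3186
D3: -444, -540, -636, -732
D4: -96, -96, -96
The fourth differences are constant, so the polynomial has degree 4.

4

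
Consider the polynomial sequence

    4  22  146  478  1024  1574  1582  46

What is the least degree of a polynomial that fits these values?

18, 124, 332, 546, 550, 8, -1536
106, 208, 214, 4, -542, -1544
102, 6, -210, -546, -1002
-96, -216, -336, -456
-120, -120, -120
The fifth differences are constant, so the polynomial has degree 5.

5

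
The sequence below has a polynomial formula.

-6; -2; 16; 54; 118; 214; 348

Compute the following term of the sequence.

First differences: 4 , 18 , 38 , 64 , 96 , 134
Second differences: 14 , 20 , 26 , 32 , 38
Third differences: 6 , 6 , 6 , 6
Constant third difference = 6, so extend:
38 + 6 = 44;  134 + 44 = 178;  348 + 178 = 526

526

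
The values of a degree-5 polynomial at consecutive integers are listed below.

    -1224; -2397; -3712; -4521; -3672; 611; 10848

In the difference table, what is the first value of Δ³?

648

D1: -1173, -1315, -809, 849, 4283, 10237
D2: -142, 506, 1658, 3434, 5954
D3: 648, 1152, 1776, 2520
D4: 504, 624, 744
D5: 120, 120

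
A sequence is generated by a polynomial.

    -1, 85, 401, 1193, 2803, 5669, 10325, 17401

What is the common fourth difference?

96

First differences: 86, 316, 792, 1610, 2866, 4656, 7076
Second differences: 230, 476, 818, 1256, 1790, 2420
Third differences: 246, 342, 438, 534, 630
Fourth differences: 96, 96, 96, 96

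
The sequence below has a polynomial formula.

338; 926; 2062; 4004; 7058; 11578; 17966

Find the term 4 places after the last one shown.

71918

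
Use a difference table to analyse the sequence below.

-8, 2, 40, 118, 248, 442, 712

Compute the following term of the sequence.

1070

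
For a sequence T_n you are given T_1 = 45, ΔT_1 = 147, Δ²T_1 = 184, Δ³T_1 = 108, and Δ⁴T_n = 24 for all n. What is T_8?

9558

Build the table forward from the leading diagonal:
Δ⁴: 24, 24, 24, 24, 24, 24, 24, 24
Δ³: 108, 132, 156, 180, 204, 228, 252, 276
Δ²: 184, 292, 424, 580, 760, 964, 1192, 1444
Δ: 147, 331, 623, 1047, 1627, 2387, 3351, 4543
T: 45, 192, 523, 1146, 2193, 3820, 6207, 9558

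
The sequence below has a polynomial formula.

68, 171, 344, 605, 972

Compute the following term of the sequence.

Δ: 103 , 173 , 261 , 367
Δ²: 70 , 88 , 106
Δ³: 18 , 18
Third differences constant at 18.
106 + 18 = 124;  367 + 124 = 491;  972 + 491 = 1463

1463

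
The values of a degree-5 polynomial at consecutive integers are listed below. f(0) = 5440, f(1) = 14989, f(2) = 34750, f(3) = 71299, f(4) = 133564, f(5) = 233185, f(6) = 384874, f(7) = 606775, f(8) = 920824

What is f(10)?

Δ: 9549, 19761, 36549, 62265, 99621, 151689, 221901, 314049
Δ²: 10212, 16788, 25716, 37356, 52068, 70212, 92148
Δ³: 6576, 8928, 11640, 14712, 18144, 21936
Δ⁴: 2352, 2712, 3072, 3432, 3792
Δ⁵: 360, 360, 360, 360
The fifth differences are constant (360).
3792 + 360 = 4152;  21936 + 4152 = 26088;  92148 + 26088 = 118236;  314049 + 118236 = 432285;  920824 + 432285 = 1353109
4152 + 360 = 4512;  26088 + 4512 = 30600;  118236 + 30600 = 148836;  432285 + 148836 = 581121;  1353109 + 581121 = 1934230

1934230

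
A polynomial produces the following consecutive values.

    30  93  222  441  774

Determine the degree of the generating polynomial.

3

First differences: 63, 129, 219, 333
Second differences: 66, 90, 114
Third differences: 24, 24
The third differences are constant, so the polynomial has degree 3.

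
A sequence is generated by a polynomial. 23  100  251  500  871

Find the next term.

D1: 77, 151, 249, 371
D2: 74, 98, 122
D3: 24, 24
The third differences are constant (24).
122 + 24 = 146;  371 + 146 = 517;  871 + 517 = 1388

1388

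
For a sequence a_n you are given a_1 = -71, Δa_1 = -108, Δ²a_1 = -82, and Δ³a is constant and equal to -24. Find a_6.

Build the table forward from the leading diagonal:
Δ³: -24  -24  -24  -24  -24  -24
Δ²: -82  -106  -130  -154  -178  -202
Δ: -108  -190  -296  -426  -580  -758
a: -71  -179  -369  -665  -1091  -1671

-1671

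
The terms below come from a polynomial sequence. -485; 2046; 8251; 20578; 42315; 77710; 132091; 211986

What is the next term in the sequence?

First differences: 2531, 6205, 12327, 21737, 35395, 54381, 79895
Second differences: 3674, 6122, 9410, 13658, 18986, 25514
Third differences: 2448, 3288, 4248, 5328, 6528
Fourth differences: 840, 960, 1080, 1200
Fifth differences: 120, 120, 120
The fifth differences are constant (120).
1200 + 120 = 1320;  6528 + 1320 = 7848;  25514 + 7848 = 33362;  79895 + 33362 = 113257;  211986 + 113257 = 325243

325243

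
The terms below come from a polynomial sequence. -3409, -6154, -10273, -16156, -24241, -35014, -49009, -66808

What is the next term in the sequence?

-89041

D1: -2745, -4119, -5883, -8085, -10773, -13995, -17799
D2: -1374, -1764, -2202, -2688, -3222, -3804
D3: -390, -438, -486, -534, -582
D4: -48, -48, -48, -48
Constant fourth difference = -48, so extend:
-582 − 48 = -630;  -3804 − 630 = -4434;  -17799 − 4434 = -22233;  -66808 − 22233 = -89041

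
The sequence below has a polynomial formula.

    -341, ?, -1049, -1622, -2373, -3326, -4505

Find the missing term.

Using the last 5 terms:
First differences: -573  -751  -953  -1179
Second differences: -178  -202  -226
Third differences: -24  -24
Constant third difference = -24.
Extend backward: -178 + 24 = -154;  -573 + 154 = -419;  -1049 + 419 = -630

-630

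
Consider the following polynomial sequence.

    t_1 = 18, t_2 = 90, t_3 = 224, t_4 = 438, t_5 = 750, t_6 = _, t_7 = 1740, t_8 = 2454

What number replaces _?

Using the first 5 terms:
72, 134, 214, 312
62, 80, 98
18, 18
Constant third difference = 18.
Extend forward: 98 + 18 = 116;  312 + 116 = 428;  750 + 428 = 1178

1178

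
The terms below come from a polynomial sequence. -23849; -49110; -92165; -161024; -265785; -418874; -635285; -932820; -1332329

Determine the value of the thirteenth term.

-25261  -43055  -68859  -104761  -153089  -216411  -297535  -399509
-17794  -25804  -35902  -48328  -63322  -81124  -101974
-8010  -10098  -12426  -14994  -17802  -20850
-2088  -2328  -2568  -2808  -3048
-240  -240  -240  -240
Fifth differences constant at -240.
-3048 − 240 = -3288;  -20850 − 3288 = -24138;  -101974 − 24138 = -126112;  -399509 − 126112 = -525621;  -1332329 − 525621 = -1857950
-3288 − 240 = -3528;  -24138 − 3528 = -27666;  -126112 − 27666 = -153778;  -525621 − 153778 = -679399;  -1857950 − 679399 = -2537349
-3528 − 240 = -3768;  -27666 − 3768 = -31434;  -153778 − 31434 = -185212;  -679399 − 185212 = -864611;  -2537349 − 864611 = -3401960
-3768 − 240 = -4008;  -31434 − 4008 = -35442;  -185212 − 35442 = -220654;  -864611 − 220654 = -1085265;  -3401960 − 1085265 = -4487225

-4487225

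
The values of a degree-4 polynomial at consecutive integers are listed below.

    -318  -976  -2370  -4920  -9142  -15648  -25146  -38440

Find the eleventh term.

-110578

-658  -1394  -2550  -4222  -6506  -9498  -13294
-736  -1156  -1672  -2284  -2992  -3796
-420  -516  -612  -708  -804
-96  -96  -96  -96
Fourth differences constant at -96.
-804 − 96 = -900;  -3796 − 900 = -4696;  -13294 − 4696 = -17990;  -38440 − 17990 = -56430
-900 − 96 = -996;  -4696 − 996 = -5692;  -17990 − 5692 = -23682;  -56430 − 23682 = -80112
-996 − 96 = -1092;  -5692 − 1092 = -6784;  -23682 − 6784 = -30466;  -80112 − 30466 = -110578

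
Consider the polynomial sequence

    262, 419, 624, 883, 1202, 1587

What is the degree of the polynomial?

3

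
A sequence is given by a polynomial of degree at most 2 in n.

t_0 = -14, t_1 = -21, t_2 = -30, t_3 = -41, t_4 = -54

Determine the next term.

-69

Δ: -7, -9, -11, -13
Δ²: -2, -2, -2
Constant second difference = -2, so extend:
-13 − 2 = -15;  -54 − 15 = -69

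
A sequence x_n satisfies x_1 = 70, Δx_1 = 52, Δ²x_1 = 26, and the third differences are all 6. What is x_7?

892

Build the table forward from the leading diagonal:
D3: 6, 6, 6, 6, 6, 6, 6
D2: 26, 32, 38, 44, 50, 56, 62
D1: 52, 78, 110, 148, 192, 242, 298
x: 70, 122, 200, 310, 458, 650, 892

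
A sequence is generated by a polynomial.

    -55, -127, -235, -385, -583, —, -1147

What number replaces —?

-835

Using the first 5 terms:
First differences: -72  -108  -150  -198
Second differences: -36  -42  -48
Third differences: -6  -6
Constant third difference = -6.
Extend forward: -48 − 6 = -54;  -198 − 54 = -252;  -583 − 252 = -835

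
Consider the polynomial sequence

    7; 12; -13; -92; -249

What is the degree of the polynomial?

3

5, -25, -79, -157
-30, -54, -78
-24, -24
The third differences are constant, so the polynomial has degree 3.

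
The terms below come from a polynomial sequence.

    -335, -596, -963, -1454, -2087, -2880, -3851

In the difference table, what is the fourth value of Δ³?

-18

D1: -261, -367, -491, -633, -793, -971
D2: -106, -124, -142, -160, -178
D3: -18, -18, -18, -18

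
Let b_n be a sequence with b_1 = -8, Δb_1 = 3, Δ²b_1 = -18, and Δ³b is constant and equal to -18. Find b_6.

-353

Build the table forward from the leading diagonal:
Δ³: -18  -18  -18  -18  -18  -18
Δ²: -18  -36  -54  -72  -90  -108
Δ: 3  -15  -51  -105  -177  -267
b: -8  -5  -20  -71  -176  -353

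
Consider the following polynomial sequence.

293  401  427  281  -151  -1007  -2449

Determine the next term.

-4663

First differences: 108  26  -146  -432  -856  -1442
Second differences: -82  -172  -286  -424  -586
Third differences: -90  -114  -138  -162
Fourth differences: -24  -24  -24
Constant fourth difference = -24, so extend:
-162 − 24 = -186;  -586 − 186 = -772;  -1442 − 772 = -2214;  -2449 − 2214 = -4663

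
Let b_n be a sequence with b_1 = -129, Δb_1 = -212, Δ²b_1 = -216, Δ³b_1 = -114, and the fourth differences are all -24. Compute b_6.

-4609

Build the table forward from the leading diagonal:
Δ⁴: -24, -24, -24, -24, -24, -24
Δ³: -114, -138, -162, -186, -210, -234
Δ²: -216, -330, -468, -630, -816, -1026
Δ: -212, -428, -758, -1226, -1856, -2672
b: -129, -341, -769, -1527, -2753, -4609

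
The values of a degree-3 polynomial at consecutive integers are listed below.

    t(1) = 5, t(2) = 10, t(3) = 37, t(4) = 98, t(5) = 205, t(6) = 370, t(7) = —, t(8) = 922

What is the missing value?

Using the first 6 terms:
D1: 5, 27, 61, 107, 165
D2: 22, 34, 46, 58
D3: 12, 12, 12
Constant third difference = 12.
Extend forward: 58 + 12 = 70;  165 + 70 = 235;  370 + 235 = 605

605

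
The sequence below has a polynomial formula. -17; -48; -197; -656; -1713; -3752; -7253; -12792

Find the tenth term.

D1: -31, -149, -459, -1057, -2039, -3501, -5539
D2: -118, -310, -598, -982, -1462, -2038
D3: -192, -288, -384, -480, -576
D4: -96, -96, -96, -96
Constant fourth difference = -96, so extend:
-576 − 96 = -672;  -2038 − 672 = -2710;  -5539 − 2710 = -8249;  -12792 − 8249 = -21041
-672 − 96 = -768;  -2710 − 768 = -3478;  -8249 − 3478 = -11727;  -21041 − 11727 = -32768

-32768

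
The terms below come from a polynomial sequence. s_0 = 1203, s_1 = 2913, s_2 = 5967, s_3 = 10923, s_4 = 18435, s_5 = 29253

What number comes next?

First differences: 1710, 3054, 4956, 7512, 10818
Second differences: 1344, 1902, 2556, 3306
Third differences: 558, 654, 750
Fourth differences: 96, 96
Constant fourth difference = 96, so extend:
750 + 96 = 846;  3306 + 846 = 4152;  10818 + 4152 = 14970;  29253 + 14970 = 44223

44223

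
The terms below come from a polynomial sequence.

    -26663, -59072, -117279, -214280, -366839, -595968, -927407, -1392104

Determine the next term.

First differences: -32409 , -58207 , -97001 , -152559 , -229129 , -331439 , -464697
Second differences: -25798 , -38794 , -55558 , -76570 , -102310 , -133258
Third differences: -12996 , -16764 , -21012 , -25740 , -30948
Fourth differences: -3768 , -4248 , -4728 , -5208
Fifth differences: -480 , -480 , -480
Fifth differences constant at -480.
-5208 − 480 = -5688;  -30948 − 5688 = -36636;  -133258 − 36636 = -169894;  -464697 − 169894 = -634591;  -1392104 − 634591 = -2026695

-2026695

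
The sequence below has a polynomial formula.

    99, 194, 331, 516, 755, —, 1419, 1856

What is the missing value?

Using the first 5 terms:
95  137  185  239
42  48  54
6  6
Constant third difference = 6.
Extend forward: 54 + 6 = 60;  239 + 60 = 299;  755 + 299 = 1054

1054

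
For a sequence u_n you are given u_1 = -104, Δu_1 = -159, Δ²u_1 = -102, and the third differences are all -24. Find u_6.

-2159

Build the table forward from the leading diagonal:
Δ³: -24  -24  -24  -24  -24  -24
Δ²: -102  -126  -150  -174  -198  -222
Δ: -159  -261  -387  -537  -711  -909
u: -104  -263  -524  -911  -1448  -2159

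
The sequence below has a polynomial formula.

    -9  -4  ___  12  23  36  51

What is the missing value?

3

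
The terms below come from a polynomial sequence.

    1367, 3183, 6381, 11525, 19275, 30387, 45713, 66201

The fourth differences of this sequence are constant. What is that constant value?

96

First differences: 1816, 3198, 5144, 7750, 11112, 15326, 20488
Second differences: 1382, 1946, 2606, 3362, 4214, 5162
Third differences: 564, 660, 756, 852, 948
Fourth differences: 96, 96, 96, 96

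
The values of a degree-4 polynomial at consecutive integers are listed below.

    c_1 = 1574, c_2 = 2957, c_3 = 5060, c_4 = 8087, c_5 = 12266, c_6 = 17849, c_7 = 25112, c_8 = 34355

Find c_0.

First differences: 1383  2103  3027  4179  5583  7263  9243
Second differences: 720  924  1152  1404  1680  1980
Third differences: 204  228  252  276  300
Fourth differences: 24  24  24  24
The fourth differences are constant at 24.
Work back: 204 − 24 = 180;  720 − 180 = 540;  1383 − 540 = 843;  1574 − 843 = 731

731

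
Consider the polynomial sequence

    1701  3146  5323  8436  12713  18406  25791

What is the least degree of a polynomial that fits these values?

4

D1: 1445, 2177, 3113, 4277, 5693, 7385
D2: 732, 936, 1164, 1416, 1692
D3: 204, 228, 252, 276
D4: 24, 24, 24
The fourth differences are constant, so the polynomial has degree 4.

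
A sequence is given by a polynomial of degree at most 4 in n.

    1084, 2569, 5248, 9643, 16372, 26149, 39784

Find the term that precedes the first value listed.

D1: 1485  2679  4395  6729  9777  13635
D2: 1194  1716  2334  3048  3858
D3: 522  618  714  810
D4: 96  96  96
The fourth differences are constant at 96.
Work back: 522 − 96 = 426;  1194 − 426 = 768;  1485 − 768 = 717;  1084 − 717 = 367

367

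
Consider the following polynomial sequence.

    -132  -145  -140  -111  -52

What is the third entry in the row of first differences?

29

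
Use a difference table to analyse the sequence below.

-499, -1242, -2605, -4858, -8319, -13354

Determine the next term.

-20377

D1: -743, -1363, -2253, -3461, -5035
D2: -620, -890, -1208, -1574
D3: -270, -318, -366
D4: -48, -48
Constant fourth difference = -48, so extend:
-366 − 48 = -414;  -1574 − 414 = -1988;  -5035 − 1988 = -7023;  -13354 − 7023 = -20377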